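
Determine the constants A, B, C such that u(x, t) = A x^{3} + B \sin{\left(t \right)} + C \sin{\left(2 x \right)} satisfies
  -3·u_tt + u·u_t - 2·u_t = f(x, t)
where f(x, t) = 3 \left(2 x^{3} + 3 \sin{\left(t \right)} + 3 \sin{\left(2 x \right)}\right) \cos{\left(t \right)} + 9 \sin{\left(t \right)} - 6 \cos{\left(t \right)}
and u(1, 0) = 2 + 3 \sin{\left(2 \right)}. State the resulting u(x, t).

Substitute the ansatz u = A x^{3} + B \sin{\left(t \right)} + C \sin{\left(2 x \right)} into the left-hand side.
Derivatives of the ansatz:
  u_tt = - B \sin{\left(t \right)}
  u_t = B \cos{\left(t \right)}
Term by term:
  -3·u_tt = 3 B \sin{\left(t \right)}
  u·u_t = A B x^{3} \cos{\left(t \right)} + B^{2} \sin{\left(t \right)} \cos{\left(t \right)} + B C \sin{\left(2 x \right)} \cos{\left(t \right)}
  -2·u_t = - 2 B \cos{\left(t \right)}
So the left-hand side equals
  A B x^{3} \cos{\left(t \right)} + B^{2} \sin{\left(t \right)} \cos{\left(t \right)} + B C \sin{\left(2 x \right)} \cos{\left(t \right)} + 3 B \sin{\left(t \right)} - 2 B \cos{\left(t \right)}
This must equal f(x, t) identically; expanded, f = 6 x^{3} \cos{\left(t \right)} + 9 \sin{\left(t \right)} \cos{\left(t \right)} + 9 \sin{\left(t \right)} + 9 \sin{\left(2 x \right)} \cos{\left(t \right)} - 6 \cos{\left(t \right)}.
Matching coefficients of the independent functions:
  [x^{3} \cos{\left(t \right)}]:  A B = 6
  [\sin{\left(t \right)} \cos{\left(t \right)}]:  B^{2} = 9
  [\sin{\left(2 x \right)} \cos{\left(t \right)}]:  B C = 9
  [\sin{\left(t \right)}]:  3 B = 9
  [\cos{\left(t \right)}]:  - 2 B = -6
Solving: A = 2, B = 3, C = 3.
Check against the point condition:
  u(1, 0) = 2 + 3 \sin{\left(2 \right)}  ⟹  A + C \sin{\left(2 \right)} = 2 + 3 \sin{\left(2 \right)}  ✓
Hence u(x, t) = 2 x^{3} + 3 \sin{\left(t \right)} + 3 \sin{\left(2 x \right)}.

Answer: u(x, t) = 2 x^{3} + 3 \sin{\left(t \right)} + 3 \sin{\left(2 x \right)}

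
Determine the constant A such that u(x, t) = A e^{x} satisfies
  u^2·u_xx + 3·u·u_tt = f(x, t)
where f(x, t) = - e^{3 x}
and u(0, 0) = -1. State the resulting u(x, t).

Answer: u(x, t) = - e^{x}

Derivation:
Substitute the ansatz u = A e^{x} into the left-hand side.
Derivatives of the ansatz:
  u_xx = A e^{x}
  u_tt = 0
Term by term:
  u^2·u_xx = A^{3} e^{3 x}
  3·u·u_tt = 0
So the left-hand side equals
  A^{3} e^{3 x}
This must equal f(x, t) = - e^{3 x} identically.
Matching coefficients of the independent functions:
  [e^{3 x}]:  A^{3} = -1
Solving: A = -1.
Check against the point condition:
  u(0, 0) = -1  ⟹  A = -1  ✓
Hence u(x, t) = - e^{x}.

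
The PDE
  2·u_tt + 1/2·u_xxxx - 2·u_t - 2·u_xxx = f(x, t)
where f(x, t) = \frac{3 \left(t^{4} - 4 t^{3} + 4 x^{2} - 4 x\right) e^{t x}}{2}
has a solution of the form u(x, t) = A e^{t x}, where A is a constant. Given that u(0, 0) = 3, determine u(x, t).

Substitute the ansatz u = A e^{t x} into the left-hand side.
Derivatives of the ansatz:
  u_tt = A x^{2} e^{t x}
  u_xxxx = A t^{4} e^{t x}
  u_t = A x e^{t x}
  u_xxx = A t^{3} e^{t x}
Term by term:
  2·u_tt = 2 A x^{2} e^{t x}
  1/2·u_xxxx = \frac{A t^{4} e^{t x}}{2}
  -2·u_t = - 2 A x e^{t x}
  -2·u_xxx = - 2 A t^{3} e^{t x}
So the left-hand side equals
  \frac{A t^{4} e^{t x}}{2} - 2 A t^{3} e^{t x} + 2 A x^{2} e^{t x} - 2 A x e^{t x}
This must equal f(x, t) identically; expanded, f = \frac{3 t^{4} e^{t x}}{2} - 6 t^{3} e^{t x} + 6 x^{2} e^{t x} - 6 x e^{t x}.
Matching coefficients of the independent functions:
  [t^{3} e^{t x}, x e^{t x}]:  - 2 A = -6
  [t^{4} e^{t x}]:  \frac{A}{2} = \frac{3}{2}
  [x^{2} e^{t x}]:  2 A = 6
Solving: A = 3.
Check against the point condition:
  u(0, 0) = 3  ⟹  A = 3  ✓
Hence u(x, t) = 3 e^{t x}.

Answer: u(x, t) = 3 e^{t x}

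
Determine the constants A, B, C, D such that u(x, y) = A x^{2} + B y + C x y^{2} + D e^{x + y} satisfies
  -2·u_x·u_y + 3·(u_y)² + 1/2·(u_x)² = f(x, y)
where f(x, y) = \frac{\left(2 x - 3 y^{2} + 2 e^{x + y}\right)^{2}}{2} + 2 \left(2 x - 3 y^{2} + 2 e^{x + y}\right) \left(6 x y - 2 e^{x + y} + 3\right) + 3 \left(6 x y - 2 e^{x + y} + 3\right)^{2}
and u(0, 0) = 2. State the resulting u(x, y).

Substitute the ansatz u = A x^{2} + B y + C x y^{2} + D e^{x + y} into the left-hand side.
Derivatives of the ansatz:
  u_x = 2 A x + C y^{2} + D e^{x} e^{y}
  u_y = B + 2 C x y + D e^{x} e^{y}
Term by term:
  -2·u_x·u_y = - 4 A B x - 8 A C x^{2} y - 4 A D x e^{x} e^{y} - 2 B C y^{2} - 2 B D e^{x} e^{y} - 4 C^{2} x y^{3} - 4 C D x y e^{x} e^{y} - 2 C D y^{2} e^{x} e^{y} - 2 D^{2} e^{2 x} e^{2 y}
  3·(u_y)² = 3 B^{2} + 12 B C x y + 6 B D e^{x} e^{y} + 12 C^{2} x^{2} y^{2} + 12 C D x y e^{x} e^{y} + 3 D^{2} e^{2 x} e^{2 y}
  1/2·(u_x)² = 2 A^{2} x^{2} + 2 A C x y^{2} + 2 A D x e^{x} e^{y} + \frac{C^{2} y^{4}}{2} + C D y^{2} e^{x} e^{y} + \frac{D^{2} e^{2 x} e^{2 y}}{2}
So the left-hand side equals
  2 A^{2} x^{2} - 4 A B x - 8 A C x^{2} y + 2 A C x y^{2} - 2 A D x e^{x} e^{y} + 3 B^{2} + 12 B C x y - 2 B C y^{2} + 4 B D e^{x} e^{y} + 12 C^{2} x^{2} y^{2} - 4 C^{2} x y^{3} + \frac{C^{2} y^{4}}{2} + 8 C D x y e^{x} e^{y} - C D y^{2} e^{x} e^{y} + \frac{3 D^{2} e^{2 x} e^{2 y}}{2}
This must equal f(x, y) identically; expanded, f = 108 x^{2} y^{2} + 24 x^{2} y + 2 x^{2} - 36 x y^{3} - 6 x y^{2} - 48 x y e^{x} e^{y} + 108 x y - 4 x e^{x} e^{y} + 12 x + \frac{9 y^{4}}{2} + 6 y^{2} e^{x} e^{y} - 18 y^{2} + 6 e^{2 x} e^{2 y} - 24 e^{x} e^{y} + 27.
Matching coefficients of the independent functions:
(each divided by its leading coefficient; functions giving the same equation are listed together)
  [constant term]:  B^{2} - 9 = 0
  [x]:  A B + 3 = 0
  [x^{2}]:  A^{2} - 1 = 0
  [y^{2}, x y]:  B C - 9 = 0
  [y^{4}, x y^{3}, x^{2} y^{2}]:  C^{2} - 9 = 0
  [x y^{2}, x^{2} y]:  A C + 3 = 0
  [e^{x} e^{y}]:  B D + 6 = 0
  [e^{2 x} e^{2 y}]:  D^{2} - 4 = 0
  [x e^{x} e^{y}]:  A D - 2 = 0
  [y^{2} e^{x} e^{y}, x y e^{x} e^{y}]:  C D + 6 = 0
These equations allow (A, B, C, D) = (-1, 3, 3, -2) or (1, -3, -3, 2).
Impose the point condition(s):
  u(0, 0) = 2  ⟹  D = 2
Only A = 1, B = -3, C = -3, D = 2 satisfies everything.
Hence u(x, y) = x^{2} - 3 x y^{2} - 3 y + 2 e^{x + y}.

Answer: u(x, y) = x^{2} - 3 x y^{2} - 3 y + 2 e^{x + y}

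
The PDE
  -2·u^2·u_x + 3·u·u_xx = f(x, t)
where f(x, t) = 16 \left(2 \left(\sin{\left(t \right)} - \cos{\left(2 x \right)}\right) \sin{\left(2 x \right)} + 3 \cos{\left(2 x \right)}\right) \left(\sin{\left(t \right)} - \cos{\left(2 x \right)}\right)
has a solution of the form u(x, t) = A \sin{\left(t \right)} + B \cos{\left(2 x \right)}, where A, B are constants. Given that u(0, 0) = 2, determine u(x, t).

Substitute the ansatz u = A \sin{\left(t \right)} + B \cos{\left(2 x \right)} into the left-hand side.
Derivatives of the ansatz:
  u_x = - 2 B \sin{\left(2 x \right)}
  u_xx = - 4 B \cos{\left(2 x \right)}
Term by term:
  -2·u^2·u_x = 4 A^{2} B \sin^{2}{\left(t \right)} \sin{\left(2 x \right)} + 8 A B^{2} \sin{\left(t \right)} \sin{\left(2 x \right)} \cos{\left(2 x \right)} + 4 B^{3} \sin{\left(2 x \right)} \cos^{2}{\left(2 x \right)}
  3·u·u_xx = - 12 A B \sin{\left(t \right)} \cos{\left(2 x \right)} - 12 B^{2} \cos^{2}{\left(2 x \right)}
So the left-hand side equals
  4 A^{2} B \sin^{2}{\left(t \right)} \sin{\left(2 x \right)} + 8 A B^{2} \sin{\left(t \right)} \sin{\left(2 x \right)} \cos{\left(2 x \right)} - 12 A B \sin{\left(t \right)} \cos{\left(2 x \right)} + 4 B^{3} \sin{\left(2 x \right)} \cos^{2}{\left(2 x \right)} - 12 B^{2} \cos^{2}{\left(2 x \right)}
This must equal f(x, t) identically; expanded, f = 32 \sin^{2}{\left(t \right)} \sin{\left(2 x \right)} - 64 \sin{\left(t \right)} \sin{\left(2 x \right)} \cos{\left(2 x \right)} + 48 \sin{\left(t \right)} \cos{\left(2 x \right)} + 32 \sin{\left(2 x \right)} \cos^{2}{\left(2 x \right)} - 48 \cos^{2}{\left(2 x \right)}.
Matching coefficients of the independent functions:
  [\sin{\left(t \right)} \cos{\left(2 x \right)}]:  - 12 A B = 48
  [\sin^{2}{\left(t \right)} \sin{\left(2 x \right)}]:  4 A^{2} B = 32
  [\sin{\left(2 x \right)} \cos^{2}{\left(2 x \right)}]:  4 B^{3} = 32
  [\sin{\left(t \right)} \sin{\left(2 x \right)} \cos{\left(2 x \right)}]:  8 A B^{2} = -64
  [\cos^{2}{\left(2 x \right)}]:  - 12 B^{2} = -48
Solving: A = -2, B = 2.
Check against the point condition:
  u(0, 0) = 2  ⟹  B = 2  ✓
Hence u(x, t) = - 2 \sin{\left(t \right)} + 2 \cos{\left(2 x \right)}.

Answer: u(x, t) = - 2 \sin{\left(t \right)} + 2 \cos{\left(2 x \right)}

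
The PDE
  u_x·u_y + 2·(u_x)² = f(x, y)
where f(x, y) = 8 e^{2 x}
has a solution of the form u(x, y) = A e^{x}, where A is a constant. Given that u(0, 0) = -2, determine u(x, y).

Substitute the ansatz u = A e^{x} into the left-hand side.
Derivatives of the ansatz:
  u_x = A e^{x}
  u_y = 0
Term by term:
  u_x·u_y = 0
  2·(u_x)² = 2 A^{2} e^{2 x}
So the left-hand side equals
  2 A^{2} e^{2 x}
This must equal f(x, y) = 8 e^{2 x} identically.
Matching coefficients of the independent functions:
  [e^{2 x}]:  2 A^{2} = 8
These equations allow (A) = (-2) or (2).
Impose the point condition(s):
  u(0, 0) = -2  ⟹  A = -2
Only A = -2 satisfies everything.
Hence u(x, y) = - 2 e^{x}.

Answer: u(x, y) = - 2 e^{x}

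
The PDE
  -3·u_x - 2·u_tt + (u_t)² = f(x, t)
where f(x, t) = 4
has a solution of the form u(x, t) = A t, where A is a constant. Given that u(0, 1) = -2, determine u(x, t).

Substitute the ansatz u = A t into the left-hand side.
Derivatives of the ansatz:
  u_x = 0
  u_tt = 0
  u_t = A
Term by term:
  -3·u_x = 0
  -2·u_tt = 0
  (u_t)² = A^{2}
So the left-hand side equals
  A^{2}
This must equal f(x, t) = 4 identically.
Matching coefficients of the independent functions:
  [constant term]:  A^{2} = 4
These equations allow (A) = (-2) or (2).
Impose the point condition(s):
  u(0, 1) = -2  ⟹  A = -2
Only A = -2 satisfies everything.
Hence u(x, t) = - 2 t.

Answer: u(x, t) = - 2 t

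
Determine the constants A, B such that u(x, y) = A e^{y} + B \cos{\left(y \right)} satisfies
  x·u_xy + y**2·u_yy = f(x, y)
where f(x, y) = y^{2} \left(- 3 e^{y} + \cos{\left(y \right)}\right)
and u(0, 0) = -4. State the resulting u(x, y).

Substitute the ansatz u = A e^{y} + B \cos{\left(y \right)} into the left-hand side.
Derivatives of the ansatz:
  u_xy = 0
  u_yy = A e^{y} - B \cos{\left(y \right)}
Term by term:
  x·u_xy = 0
  y**2·u_yy = A y^{2} e^{y} - B y^{2} \cos{\left(y \right)}
So the left-hand side equals
  A y^{2} e^{y} - B y^{2} \cos{\left(y \right)}
This must equal f(x, y) identically; expanded, f = - 3 y^{2} e^{y} + y^{2} \cos{\left(y \right)}.
Matching coefficients of the independent functions:
  [y^{2} e^{y}]:  A = -3
  [y^{2} \cos{\left(y \right)}]:  - B = 1
Solving: A = -3, B = -1.
Check against the point condition:
  u(0, 0) = -4  ⟹  A + B = -4  ✓
Hence u(x, y) = - 3 e^{y} - \cos{\left(y \right)}.

Answer: u(x, y) = - 3 e^{y} - \cos{\left(y \right)}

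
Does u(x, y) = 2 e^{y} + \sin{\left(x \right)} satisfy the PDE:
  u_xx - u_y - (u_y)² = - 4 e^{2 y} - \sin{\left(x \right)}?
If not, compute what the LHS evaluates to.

Evaluate each term of the left-hand side for u = 2 e^{y} + \sin{\left(x \right)}.
Derivatives:
  u_xx = - \sin{\left(x \right)}
  u_y = 2 e^{y}
Terms:
  u_xx = - \sin{\left(x \right)}
  -u_y = - 2 e^{y}
  -(u_y)² = - 4 e^{2 y}
Sum: LHS = - 4 e^{2 y} - 2 e^{y} - \sin{\left(x \right)}
Given right-hand side: - 4 e^{2 y} - \sin{\left(x \right)}. Difference LHS − RHS = - 2 e^{y} ≠ 0, so u is not a solution.

Answer: No, the LHS evaluates to - 4 e^{2 y} - 2 e^{y} - \sin{\left(x \right)}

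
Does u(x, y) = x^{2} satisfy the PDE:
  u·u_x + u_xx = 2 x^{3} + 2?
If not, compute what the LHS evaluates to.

Answer: Yes

Derivation:
Evaluate each term of the left-hand side for u = x^{2}.
Derivatives:
  u_x = 2 x
  u_xx = 2
Terms:
  u·u_x = 2 x^{3}
  u_xx = 2
Sum: LHS = 2 x^{3} + 2
This is exactly the given right-hand side, so u is a solution.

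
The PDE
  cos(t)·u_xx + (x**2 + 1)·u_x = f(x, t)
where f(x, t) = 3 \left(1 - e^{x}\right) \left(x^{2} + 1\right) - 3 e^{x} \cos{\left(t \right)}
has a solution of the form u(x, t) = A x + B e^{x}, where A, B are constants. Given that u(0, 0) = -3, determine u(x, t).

Substitute the ansatz u = A x + B e^{x} into the left-hand side.
Derivatives of the ansatz:
  u_xx = B e^{x}
  u_x = A + B e^{x}
Term by term:
  cos(t)·u_xx = B e^{x} \cos{\left(t \right)}
  (x**2 + 1)·u_x = A x^{2} + A + B x^{2} e^{x} + B e^{x}
So the left-hand side equals
  A x^{2} + A + B x^{2} e^{x} + B e^{x} \cos{\left(t \right)} + B e^{x}
This must equal f(x, t) identically; expanded, f = - 3 x^{2} e^{x} + 3 x^{2} - 3 e^{x} \cos{\left(t \right)} - 3 e^{x} + 3.
Matching coefficients of the independent functions:
  [constant term, x^{2}]:  A = 3
  [x^{2} e^{x}, e^{x} \cos{\left(t \right)}, e^{x}]:  B = -3
Solving: A = 3, B = -3.
Check against the point condition:
  u(0, 0) = -3  ⟹  B = -3  ✓
Hence u(x, t) = 3 x - 3 e^{x}.

Answer: u(x, t) = 3 x - 3 e^{x}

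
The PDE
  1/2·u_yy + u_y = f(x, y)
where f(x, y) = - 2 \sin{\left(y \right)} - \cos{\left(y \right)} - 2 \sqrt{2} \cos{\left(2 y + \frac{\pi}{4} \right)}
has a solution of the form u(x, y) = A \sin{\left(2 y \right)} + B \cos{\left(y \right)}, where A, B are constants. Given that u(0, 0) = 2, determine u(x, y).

Substitute the ansatz u = A \sin{\left(2 y \right)} + B \cos{\left(y \right)} into the left-hand side.
Derivatives of the ansatz:
  u_yy = - 4 A \sin{\left(2 y \right)} - B \cos{\left(y \right)}
  u_y = 2 A \cos{\left(2 y \right)} - B \sin{\left(y \right)}
Term by term:
  1/2·u_yy = - 2 A \sin{\left(2 y \right)} - \frac{B \cos{\left(y \right)}}{2}
  u_y = 2 A \cos{\left(2 y \right)} - B \sin{\left(y \right)}
So the left-hand side equals
  - 2 A \sin{\left(2 y \right)} + 2 A \cos{\left(2 y \right)} - B \sin{\left(y \right)} - \frac{B \cos{\left(y \right)}}{2}
This must equal f(x, y) identically; expanded, f = - 2 \sin{\left(y \right)} + 2 \sin{\left(2 y \right)} - \cos{\left(y \right)} - 2 \cos{\left(2 y \right)}.
Matching coefficients of the independent functions:
  [\sin{\left(y \right)}]:  - B = -2
  [\sin{\left(2 y \right)}]:  - 2 A = 2
  [\cos{\left(y \right)}]:  - \frac{B}{2} = -1
  [\cos{\left(2 y \right)}]:  2 A = -2
Solving: A = -1, B = 2.
Check against the point condition:
  u(0, 0) = 2  ⟹  B = 2  ✓
Hence u(x, y) = - \sin{\left(2 y \right)} + 2 \cos{\left(y \right)}.

Answer: u(x, y) = - \sin{\left(2 y \right)} + 2 \cos{\left(y \right)}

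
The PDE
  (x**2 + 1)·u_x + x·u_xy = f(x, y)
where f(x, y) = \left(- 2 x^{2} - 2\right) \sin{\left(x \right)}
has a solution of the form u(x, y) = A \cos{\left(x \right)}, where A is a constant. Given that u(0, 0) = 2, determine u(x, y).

Answer: u(x, y) = 2 \cos{\left(x \right)}

Derivation:
Substitute the ansatz u = A \cos{\left(x \right)} into the left-hand side.
Derivatives of the ansatz:
  u_x = - A \sin{\left(x \right)}
  u_xy = 0
Term by term:
  (x**2 + 1)·u_x = - A x^{2} \sin{\left(x \right)} - A \sin{\left(x \right)}
  x·u_xy = 0
So the left-hand side equals
  - A x^{2} \sin{\left(x \right)} - A \sin{\left(x \right)}
This must equal f(x, y) identically; expanded, f = - 2 x^{2} \sin{\left(x \right)} - 2 \sin{\left(x \right)}.
Matching coefficients of the independent functions:
  [x^{2} \sin{\left(x \right)}, \sin{\left(x \right)}]:  - A = -2
Solving: A = 2.
Check against the point condition:
  u(0, 0) = 2  ⟹  A = 2  ✓
Hence u(x, y) = 2 \cos{\left(x \right)}.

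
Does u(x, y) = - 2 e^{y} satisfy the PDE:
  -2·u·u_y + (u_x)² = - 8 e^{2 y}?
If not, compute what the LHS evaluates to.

Answer: Yes

Derivation:
Evaluate each term of the left-hand side for u = - 2 e^{y}.
Derivatives:
  u_y = - 2 e^{y}
  u_x = 0
Terms:
  -2·u·u_y = - 8 e^{2 y}
  (u_x)² = 0
Sum: LHS = - 8 e^{2 y}
This is exactly the given right-hand side, so u is a solution.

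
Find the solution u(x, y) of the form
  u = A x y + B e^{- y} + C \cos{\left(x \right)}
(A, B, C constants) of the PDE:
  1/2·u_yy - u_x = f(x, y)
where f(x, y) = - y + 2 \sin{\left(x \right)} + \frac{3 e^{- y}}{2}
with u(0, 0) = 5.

Answer: u(x, y) = x y + 2 \cos{\left(x \right)} + 3 e^{- y}

Derivation:
Substitute the ansatz u = A x y + B e^{- y} + C \cos{\left(x \right)} into the left-hand side.
Derivatives of the ansatz:
  u_yy = B e^{- y}
  u_x = A y - C \sin{\left(x \right)}
Term by term:
  1/2·u_yy = \frac{B e^{- y}}{2}
  -u_x = - A y + C \sin{\left(x \right)}
So the left-hand side equals
  - A y + \frac{B e^{- y}}{2} + C \sin{\left(x \right)}
This must equal f(x, y) = - y + 2 \sin{\left(x \right)} + \frac{3 e^{- y}}{2} identically.
Matching coefficients of the independent functions:
  [y]:  - A = -1
  [e^{- y}]:  \frac{B}{2} = \frac{3}{2}
  [\sin{\left(x \right)}]:  C = 2
Solving: A = 1, B = 3, C = 2.
Check against the point condition:
  u(0, 0) = 5  ⟹  B + C = 5  ✓
Hence u(x, y) = x y + 2 \cos{\left(x \right)} + 3 e^{- y}.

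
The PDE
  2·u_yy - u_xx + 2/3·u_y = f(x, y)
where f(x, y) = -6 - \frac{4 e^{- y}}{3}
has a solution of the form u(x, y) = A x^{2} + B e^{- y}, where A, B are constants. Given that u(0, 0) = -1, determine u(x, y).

Substitute the ansatz u = A x^{2} + B e^{- y} into the left-hand side.
Derivatives of the ansatz:
  u_yy = B e^{- y}
  u_xx = 2 A
  u_y = - B e^{- y}
Term by term:
  2·u_yy = 2 B e^{- y}
  -u_xx = - 2 A
  2/3·u_y = - \frac{2 B e^{- y}}{3}
So the left-hand side equals
  - 2 A + \frac{4 B e^{- y}}{3}
This must equal f(x, y) = -6 - \frac{4 e^{- y}}{3} identically.
Matching coefficients of the independent functions:
  [constant term]:  - 2 A = -6
  [e^{- y}]:  \frac{4 B}{3} = - \frac{4}{3}
Solving: A = 3, B = -1.
Check against the point condition:
  u(0, 0) = -1  ⟹  B = -1  ✓
Hence u(x, y) = 3 x^{2} - e^{- y}.

Answer: u(x, y) = 3 x^{2} - e^{- y}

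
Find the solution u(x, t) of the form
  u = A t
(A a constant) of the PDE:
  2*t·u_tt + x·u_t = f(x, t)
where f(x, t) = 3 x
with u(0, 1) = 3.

Substitute the ansatz u = A t into the left-hand side.
Derivatives of the ansatz:
  u_tt = 0
  u_t = A
Term by term:
  2*t·u_tt = 0
  x·u_t = A x
So the left-hand side equals
  A x
This must equal f(x, t) = 3 x identically.
Matching coefficients of the independent functions:
  [x]:  A = 3
Solving: A = 3.
Check against the point condition:
  u(0, 1) = 3  ⟹  A = 3  ✓
Hence u(x, t) = 3 t.

Answer: u(x, t) = 3 t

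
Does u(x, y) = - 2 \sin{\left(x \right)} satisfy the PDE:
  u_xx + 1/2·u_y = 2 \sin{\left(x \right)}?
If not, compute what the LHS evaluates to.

Answer: Yes

Derivation:
Evaluate each term of the left-hand side for u = - 2 \sin{\left(x \right)}.
Derivatives:
  u_xx = 2 \sin{\left(x \right)}
  u_y = 0
Terms:
  u_xx = 2 \sin{\left(x \right)}
  1/2·u_y = 0
Sum: LHS = 2 \sin{\left(x \right)}
This is exactly the given right-hand side, so u is a solution.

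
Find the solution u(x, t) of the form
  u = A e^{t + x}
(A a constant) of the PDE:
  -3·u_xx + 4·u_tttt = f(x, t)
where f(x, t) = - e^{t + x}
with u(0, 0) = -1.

Answer: u(x, t) = - e^{t + x}

Derivation:
Substitute the ansatz u = A e^{t + x} into the left-hand side.
Derivatives of the ansatz:
  u_xx = A e^{t} e^{x}
  u_tttt = A e^{t} e^{x}
Term by term:
  -3·u_xx = - 3 A e^{t} e^{x}
  4·u_tttt = 4 A e^{t} e^{x}
So the left-hand side equals
  A e^{t} e^{x}
This must equal f(x, t) identically; expanded, f = - e^{t} e^{x}.
Matching coefficients of the independent functions:
  [e^{t} e^{x}]:  A = -1
Solving: A = -1.
Check against the point condition:
  u(0, 0) = -1  ⟹  A = -1  ✓
Hence u(x, t) = - e^{t + x}.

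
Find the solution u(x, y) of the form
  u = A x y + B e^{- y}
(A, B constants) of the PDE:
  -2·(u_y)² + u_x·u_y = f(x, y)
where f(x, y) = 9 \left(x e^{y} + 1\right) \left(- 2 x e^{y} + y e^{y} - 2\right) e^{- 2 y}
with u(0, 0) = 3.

Substitute the ansatz u = A x y + B e^{- y} into the left-hand side.
Derivatives of the ansatz:
  u_y = A x - B e^{- y}
  u_x = A y
Term by term:
  -2·(u_y)² = - 2 A^{2} x^{2} + 4 A B x e^{- y} - 2 B^{2} e^{- 2 y}
  u_x·u_y = A^{2} x y - A B y e^{- y}
So the left-hand side equals
  - 2 A^{2} x^{2} + A^{2} x y + 4 A B x e^{- y} - A B y e^{- y} - 2 B^{2} e^{- 2 y}
This must equal f(x, y) identically; expanded, f = - 18 x^{2} + 9 x y - 36 x e^{- y} + 9 y e^{- y} - 18 e^{- 2 y}.
Matching coefficients of the independent functions:
  [x^{2}]:  - 2 A^{2} = -18
  [x y]:  A^{2} = 9
  [x e^{- y}]:  4 A B = -36
  [y e^{- y}]:  - A B = 9
  [e^{- 2 y}]:  - 2 B^{2} = -18
These equations allow (A, B) = (-3, 3) or (3, -3).
Impose the point condition(s):
  u(0, 0) = 3  ⟹  B = 3
Only A = -3, B = 3 satisfies everything.
Hence u(x, y) = - 3 x y + 3 e^{- y}.

Answer: u(x, y) = - 3 x y + 3 e^{- y}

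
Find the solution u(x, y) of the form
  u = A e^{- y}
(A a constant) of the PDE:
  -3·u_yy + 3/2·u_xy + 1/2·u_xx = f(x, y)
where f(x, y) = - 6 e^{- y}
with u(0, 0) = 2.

Substitute the ansatz u = A e^{- y} into the left-hand side.
Derivatives of the ansatz:
  u_yy = A e^{- y}
  u_xy = 0
  u_xx = 0
Term by term:
  -3·u_yy = - 3 A e^{- y}
  3/2·u_xy = 0
  1/2·u_xx = 0
So the left-hand side equals
  - 3 A e^{- y}
This must equal f(x, y) = - 6 e^{- y} identically.
Matching coefficients of the independent functions:
  [e^{- y}]:  - 3 A = -6
Solving: A = 2.
Check against the point condition:
  u(0, 0) = 2  ⟹  A = 2  ✓
Hence u(x, y) = 2 e^{- y}.

Answer: u(x, y) = 2 e^{- y}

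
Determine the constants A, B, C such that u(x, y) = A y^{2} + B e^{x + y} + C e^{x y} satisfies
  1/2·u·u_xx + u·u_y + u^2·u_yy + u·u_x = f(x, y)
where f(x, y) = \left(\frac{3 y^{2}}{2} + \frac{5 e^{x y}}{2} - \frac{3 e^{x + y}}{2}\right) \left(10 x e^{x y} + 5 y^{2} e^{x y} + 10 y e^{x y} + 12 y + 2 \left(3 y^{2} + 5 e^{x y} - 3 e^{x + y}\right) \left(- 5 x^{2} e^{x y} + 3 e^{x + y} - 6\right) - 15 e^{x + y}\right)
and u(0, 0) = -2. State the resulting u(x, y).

Substitute the ansatz u = A y^{2} + B e^{x + y} + C e^{x y} into the left-hand side.
Derivatives of the ansatz:
  u_xx = B e^{x} e^{y} + C y^{2} e^{x y}
  u_y = 2 A y + B e^{x} e^{y} + C x e^{x y}
  u_yy = 2 A + B e^{x} e^{y} + C x^{2} e^{x y}
  u_x = B e^{x} e^{y} + C y e^{x y}
Term by term:
  1/2·u·u_xx = \frac{A B y^{2} e^{x} e^{y}}{2} + \frac{A C y^{4} e^{x y}}{2} + \frac{B^{2} e^{2 x} e^{2 y}}{2} + \frac{B C y^{2} e^{x} e^{y} e^{x y}}{2} + \frac{B C e^{x} e^{y} e^{x y}}{2} + \frac{C^{2} y^{2} e^{2 x y}}{2}
  u·u_y = 2 A^{2} y^{3} + A B y^{2} e^{x} e^{y} + 2 A B y e^{x} e^{y} + A C x y^{2} e^{x y} + 2 A C y e^{x y} + B^{2} e^{2 x} e^{2 y} + B C x e^{x} e^{y} e^{x y} + B C e^{x} e^{y} e^{x y} + C^{2} x e^{2 x y}
  u^2·u_yy = 2 A^{3} y^{4} + A^{2} B y^{4} e^{x} e^{y} + 4 A^{2} B y^{2} e^{x} e^{y} + A^{2} C x^{2} y^{4} e^{x y} + 4 A^{2} C y^{2} e^{x y} + 2 A B^{2} y^{2} e^{2 x} e^{2 y} + 2 A B^{2} e^{2 x} e^{2 y} + 2 A B C x^{2} y^{2} e^{x} e^{y} e^{x y} + 2 A B C y^{2} e^{x} e^{y} e^{x y} + 4 A B C e^{x} e^{y} e^{x y} + 2 A C^{2} x^{2} y^{2} e^{2 x y} + 2 A C^{2} e^{2 x y} + B^{3} e^{3 x} e^{3 y} + B^{2} C x^{2} e^{2 x} e^{2 y} e^{x y} + 2 B^{2} C e^{2 x} e^{2 y} e^{x y} + 2 B C^{2} x^{2} e^{x} e^{y} e^{2 x y} + B C^{2} e^{x} e^{y} e^{2 x y} + C^{3} x^{2} e^{3 x y}
  u·u_x = A B y^{2} e^{x} e^{y} + A C y^{3} e^{x y} + B^{2} e^{2 x} e^{2 y} + B C y e^{x} e^{y} e^{x y} + B C e^{x} e^{y} e^{x y} + C^{2} y e^{2 x y}
Sum these and collect like terms in the independent variables.
This must equal f(x, y) identically; expanded, f = - 45 x^{2} y^{4} e^{x y} + 90 x^{2} y^{2} e^{x} e^{y} e^{x y} - 150 x^{2} y^{2} e^{2 x y} - 45 x^{2} e^{2 x} e^{2 y} e^{x y} + 150 x^{2} e^{x} e^{y} e^{2 x y} - 125 x^{2} e^{3 x y} + 15 x y^{2} e^{x y} - 15 x e^{x} e^{y} e^{x y} + 25 x e^{2 x y} + 27 y^{4} e^{x} e^{y} + \frac{15 y^{4} e^{x y}}{2} - 54 y^{4} + 15 y^{3} e^{x y} + 18 y^{3} - 54 y^{2} e^{2 x} e^{2 y} + \frac{165 y^{2} e^{x} e^{y} e^{x y}}{2} + \frac{171 y^{2} e^{x} e^{y}}{2} + \frac{25 y^{2} e^{2 x y}}{2} - 180 y^{2} e^{x y} - 15 y e^{x} e^{y} e^{x y} - 18 y e^{x} e^{y} + 25 y e^{2 x y} + 30 y e^{x y} + 27 e^{3 x} e^{3 y} - 90 e^{2 x} e^{2 y} e^{x y} - \frac{63 e^{2 x} e^{2 y}}{2} + 75 e^{x} e^{y} e^{2 x y} + \frac{285 e^{x} e^{y} e^{x y}}{2} - 150 e^{2 x y}.
Matching coefficients of the independent functions:
(each divided by its leading coefficient; functions giving the same equation are listed together)
  [y^{3}]:  A^{2} - 9 = 0
  [y^{4}]:  A^{3} + 27 = 0
  [x e^{2 x y}, y e^{2 x y}, y^{2} e^{2 x y}]:  C^{2} - 25 = 0
  [x^{2} e^{3 x y}]:  C^{3} + 125 = 0
  [y e^{x y}, y^{3} e^{x y}, y^{4} e^{x y}, …]:  A C - 15 = 0
  [y^{2} e^{x y}, x^{2} y^{4} e^{x y}]:  A^{2} C + 45 = 0
  [e^{2 x} e^{2 y}]:  A B^{2} + \frac{5 B^{2}}{4} + \frac{63}{4} = 0
  [e^{3 x} e^{3 y}]:  B^{3} - 27 = 0
  [x^{2} y^{2} e^{2 x y}, e^{2 x y}]:  A C^{2} + 75 = 0
  [y e^{x} e^{y}]:  A B + 9 = 0
  [y^{2} e^{x} e^{y}]:  A^{2} B + \frac{5 A B}{8} - \frac{171}{8} = 0
  [y^{2} e^{2 x} e^{2 y}]:  A B^{2} + 27 = 0
  [y^{4} e^{x} e^{y}]:  A^{2} B - 27 = 0
  [e^{x} e^{y} e^{x y}]:  A B C + \frac{5 B C}{8} - \frac{285}{8} = 0
  [e^{x} e^{y} e^{2 x y}, x^{2} e^{x} e^{y} e^{2 x y}]:  B C^{2} - 75 = 0
  [e^{2 x} e^{2 y} e^{x y}, x^{2} e^{2 x} e^{2 y} e^{x y}]:  B^{2} C + 45 = 0
  [x e^{x} e^{y} e^{x y}, y e^{x} e^{y} e^{x y}]:  B C + 15 = 0
  [y^{2} e^{x} e^{y} e^{x y}]:  A B C + \frac{B C}{4} - \frac{165}{4} = 0
  [x^{2} y^{2} e^{x} e^{y} e^{x y}]:  A B C - 45 = 0
Solving: A = -3, B = 3, C = -5.
Check against the point condition:
  u(0, 0) = -2  ⟹  B + C = -2  ✓
Hence u(x, y) = - 3 y^{2} - 5 e^{x y} + 3 e^{x + y}.

Answer: u(x, y) = - 3 y^{2} - 5 e^{x y} + 3 e^{x + y}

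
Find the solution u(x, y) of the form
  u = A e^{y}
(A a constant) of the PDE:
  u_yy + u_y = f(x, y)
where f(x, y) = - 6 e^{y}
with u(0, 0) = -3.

Substitute the ansatz u = A e^{y} into the left-hand side.
Derivatives of the ansatz:
  u_yy = A e^{y}
  u_y = A e^{y}
Term by term:
  u_yy = A e^{y}
  u_y = A e^{y}
So the left-hand side equals
  2 A e^{y}
This must equal f(x, y) = - 6 e^{y} identically.
Matching coefficients of the independent functions:
  [e^{y}]:  2 A = -6
Solving: A = -3.
Check against the point condition:
  u(0, 0) = -3  ⟹  A = -3  ✓
Hence u(x, y) = - 3 e^{y}.

Answer: u(x, y) = - 3 e^{y}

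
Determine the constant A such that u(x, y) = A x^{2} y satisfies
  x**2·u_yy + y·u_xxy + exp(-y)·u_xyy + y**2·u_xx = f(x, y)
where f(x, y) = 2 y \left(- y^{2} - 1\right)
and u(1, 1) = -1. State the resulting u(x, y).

Substitute the ansatz u = A x^{2} y into the left-hand side.
Derivatives of the ansatz:
  u_yy = 0
  u_xxy = 2 A
  u_xyy = 0
  u_xx = 2 A y
Term by term:
  x**2·u_yy = 0
  y·u_xxy = 2 A y
  exp(-y)·u_xyy = 0
  y**2·u_xx = 2 A y^{3}
So the left-hand side equals
  2 A y^{3} + 2 A y
This must equal f(x, y) identically; expanded, f = - 2 y^{3} - 2 y.
Matching coefficients of the independent functions:
  [y, y^{3}]:  2 A = -2
Solving: A = -1.
Check against the point condition:
  u(1, 1) = -1  ⟹  A = -1  ✓
Hence u(x, y) = - x^{2} y.

Answer: u(x, y) = - x^{2} y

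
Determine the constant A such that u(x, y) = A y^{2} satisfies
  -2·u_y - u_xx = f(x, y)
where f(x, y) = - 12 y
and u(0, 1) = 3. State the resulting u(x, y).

Substitute the ansatz u = A y^{2} into the left-hand side.
Derivatives of the ansatz:
  u_y = 2 A y
  u_xx = 0
Term by term:
  -2·u_y = - 4 A y
  -u_xx = 0
So the left-hand side equals
  - 4 A y
This must equal f(x, y) = - 12 y identically.
Matching coefficients of the independent functions:
  [y]:  - 4 A = -12
Solving: A = 3.
Check against the point condition:
  u(0, 1) = 3  ⟹  A = 3  ✓
Hence u(x, y) = 3 y^{2}.

Answer: u(x, y) = 3 y^{2}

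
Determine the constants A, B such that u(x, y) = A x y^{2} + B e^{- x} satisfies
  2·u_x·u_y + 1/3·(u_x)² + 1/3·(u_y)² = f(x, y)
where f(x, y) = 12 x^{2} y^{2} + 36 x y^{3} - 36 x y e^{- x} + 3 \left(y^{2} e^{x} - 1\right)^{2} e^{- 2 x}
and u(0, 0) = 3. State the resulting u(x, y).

Substitute the ansatz u = A x y^{2} + B e^{- x} into the left-hand side.
Derivatives of the ansatz:
  u_x = A y^{2} - B e^{- x}
  u_y = 2 A x y
Term by term:
  2·u_x·u_y = 4 A^{2} x y^{3} - 4 A B x y e^{- x}
  1/3·(u_x)² = \frac{A^{2} y^{4}}{3} - \frac{2 A B y^{2} e^{- x}}{3} + \frac{B^{2} e^{- 2 x}}{3}
  1/3·(u_y)² = \frac{4 A^{2} x^{2} y^{2}}{3}
So the left-hand side equals
  \frac{4 A^{2} x^{2} y^{2}}{3} + 4 A^{2} x y^{3} + \frac{A^{2} y^{4}}{3} - 4 A B x y e^{- x} - \frac{2 A B y^{2} e^{- x}}{3} + \frac{B^{2} e^{- 2 x}}{3}
This must equal f(x, y) identically; expanded, f = 12 x^{2} y^{2} + 36 x y^{3} - 36 x y e^{- x} + 3 y^{4} - 6 y^{2} e^{- x} + 3 e^{- 2 x}.
Matching coefficients of the independent functions:
  [y^{4}]:  \frac{A^{2}}{3} = 3
  [x y^{3}]:  4 A^{2} = 36
  [x^{2} y^{2}]:  \frac{4 A^{2}}{3} = 12
  [y^{2} e^{- x}]:  - \frac{2 A B}{3} = -6
  [x y e^{- x}]:  - 4 A B = -36
  [e^{- 2 x}]:  \frac{B^{2}}{3} = 3
These equations allow (A, B) = (-3, -3) or (3, 3).
Impose the point condition(s):
  u(0, 0) = 3  ⟹  B = 3
Only A = 3, B = 3 satisfies everything.
Hence u(x, y) = 3 x y^{2} + 3 e^{- x}.

Answer: u(x, y) = 3 x y^{2} + 3 e^{- x}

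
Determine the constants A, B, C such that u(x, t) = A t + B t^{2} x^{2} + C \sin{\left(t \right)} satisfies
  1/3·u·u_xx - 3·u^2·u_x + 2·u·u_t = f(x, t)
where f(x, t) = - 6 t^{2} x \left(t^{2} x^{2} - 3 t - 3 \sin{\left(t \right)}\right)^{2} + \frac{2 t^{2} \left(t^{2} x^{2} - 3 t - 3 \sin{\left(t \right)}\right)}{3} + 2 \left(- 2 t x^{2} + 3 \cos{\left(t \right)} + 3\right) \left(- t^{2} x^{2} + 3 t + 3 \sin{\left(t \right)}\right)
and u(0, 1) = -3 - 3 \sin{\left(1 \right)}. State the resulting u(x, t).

Substitute the ansatz u = A t + B t^{2} x^{2} + C \sin{\left(t \right)} into the left-hand side.
Derivatives of the ansatz:
  u_xx = 2 B t^{2}
  u_x = 2 B t^{2} x
  u_t = A + 2 B t x^{2} + C \cos{\left(t \right)}
Term by term:
  1/3·u·u_xx = \frac{2 A B t^{3}}{3} + \frac{2 B^{2} t^{4} x^{2}}{3} + \frac{2 B C t^{2} \sin{\left(t \right)}}{3}
  -3·u^2·u_x = - 6 A^{2} B t^{4} x - 12 A B^{2} t^{5} x^{3} - 12 A B C t^{3} x \sin{\left(t \right)} - 6 B^{3} t^{6} x^{5} - 12 B^{2} C t^{4} x^{3} \sin{\left(t \right)} - 6 B C^{2} t^{2} x \sin^{2}{\left(t \right)}
  2·u·u_t = 2 A^{2} t + 6 A B t^{2} x^{2} + 2 A C t \cos{\left(t \right)} + 2 A C \sin{\left(t \right)} + 4 B^{2} t^{3} x^{4} + 2 B C t^{2} x^{2} \cos{\left(t \right)} + 4 B C t x^{2} \sin{\left(t \right)} + 2 C^{2} \sin{\left(t \right)} \cos{\left(t \right)}
So the left-hand side equals
  - 6 A^{2} B t^{4} x + 2 A^{2} t - 12 A B^{2} t^{5} x^{3} - 12 A B C t^{3} x \sin{\left(t \right)} + \frac{2 A B t^{3}}{3} + 6 A B t^{2} x^{2} + 2 A C t \cos{\left(t \right)} + 2 A C \sin{\left(t \right)} - 6 B^{3} t^{6} x^{5} - 12 B^{2} C t^{4} x^{3} \sin{\left(t \right)} + \frac{2 B^{2} t^{4} x^{2}}{3} + 4 B^{2} t^{3} x^{4} - 6 B C^{2} t^{2} x \sin^{2}{\left(t \right)} + 2 B C t^{2} x^{2} \cos{\left(t \right)} + \frac{2 B C t^{2} \sin{\left(t \right)}}{3} + 4 B C t x^{2} \sin{\left(t \right)} + 2 C^{2} \sin{\left(t \right)} \cos{\left(t \right)}
This must equal f(x, t) identically; expanded, f = - 6 t^{6} x^{5} + 36 t^{5} x^{3} + 36 t^{4} x^{3} \sin{\left(t \right)} + \frac{2 t^{4} x^{2}}{3} - 54 t^{4} x + 4 t^{3} x^{4} - 108 t^{3} x \sin{\left(t \right)} - 2 t^{3} - 6 t^{2} x^{2} \cos{\left(t \right)} - 18 t^{2} x^{2} - 54 t^{2} x \sin^{2}{\left(t \right)} - 2 t^{2} \sin{\left(t \right)} - 12 t x^{2} \sin{\left(t \right)} + 18 t \cos{\left(t \right)} + 18 t + 18 \sin{\left(t \right)} \cos{\left(t \right)} + 18 \sin{\left(t \right)}.
Matching coefficients of the independent functions:
(each divided by its leading coefficient; functions giving the same equation are listed together)
  [t]:  A^{2} - 9 = 0
  [t^{3}, t^{2} x^{2}]:  A B + 3 = 0
  [t \cos{\left(t \right)}, \sin{\left(t \right)}]:  A C - 9 = 0
  [t^{2} \sin{\left(t \right)}, t x^{2} \sin{\left(t \right)}, t^{2} x^{2} \cos{\left(t \right)}]:  B C + 3 = 0
  [t^{3} x^{4}, t^{4} x^{2}]:  B^{2} - 1 = 0
  [t^{4} x]:  A^{2} B - 9 = 0
  [t^{5} x^{3}]:  A B^{2} + 3 = 0
  [t^{6} x^{5}]:  B^{3} - 1 = 0
  [\sin{\left(t \right)} \cos{\left(t \right)}]:  C^{2} - 9 = 0
  [t^{2} x \sin^{2}{\left(t \right)}]:  B C^{2} - 9 = 0
  [t^{3} x \sin{\left(t \right)}]:  A B C - 9 = 0
  [t^{4} x^{3} \sin{\left(t \right)}]:  B^{2} C + 3 = 0
Solving: A = -3, B = 1, C = -3.
Check against the point condition:
  u(0, 1) = -3 - 3 \sin{\left(1 \right)}  ⟹  A + C \sin{\left(1 \right)} = -3 - 3 \sin{\left(1 \right)}  ✓
Hence u(x, t) = t^{2} x^{2} - 3 t - 3 \sin{\left(t \right)}.

Answer: u(x, t) = t^{2} x^{2} - 3 t - 3 \sin{\left(t \right)}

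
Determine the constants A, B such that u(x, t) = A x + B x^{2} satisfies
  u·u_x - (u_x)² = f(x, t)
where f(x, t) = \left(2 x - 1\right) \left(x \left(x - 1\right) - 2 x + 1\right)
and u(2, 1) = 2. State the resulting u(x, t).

Substitute the ansatz u = A x + B x^{2} into the left-hand side.
Derivatives of the ansatz:
  u_x = A + 2 B x
Term by term:
  u·u_x = A^{2} x + 3 A B x^{2} + 2 B^{2} x^{3}
  -(u_x)² = - A^{2} - 4 A B x - 4 B^{2} x^{2}
So the left-hand side equals
  A^{2} x - A^{2} + 3 A B x^{2} - 4 A B x + 2 B^{2} x^{3} - 4 B^{2} x^{2}
This must equal f(x, t) identically; expanded, f = 2 x^{3} - 7 x^{2} + 5 x - 1.
Matching coefficients of the independent functions:
  [constant term]:  - A^{2} = -1
  [x]:  A^{2} - 4 A B = 5
  [x^{2}]:  3 A B - 4 B^{2} = -7
  [x^{3}]:  2 B^{2} = 2
These equations allow (A, B) = (-1, 1) or (1, -1).
Impose the point condition(s):
  u(2, 1) = 2  ⟹  2 A + 4 B = 2
Only A = -1, B = 1 satisfies everything.
Hence u(x, t) = x^{2} - x.

Answer: u(x, t) = x^{2} - x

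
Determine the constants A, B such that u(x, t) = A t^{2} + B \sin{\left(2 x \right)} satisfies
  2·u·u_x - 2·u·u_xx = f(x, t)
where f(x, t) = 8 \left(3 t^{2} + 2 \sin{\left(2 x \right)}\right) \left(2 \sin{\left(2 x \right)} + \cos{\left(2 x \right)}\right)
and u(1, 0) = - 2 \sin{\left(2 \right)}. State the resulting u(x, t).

Substitute the ansatz u = A t^{2} + B \sin{\left(2 x \right)} into the left-hand side.
Derivatives of the ansatz:
  u_x = 2 B \cos{\left(2 x \right)}
  u_xx = - 4 B \sin{\left(2 x \right)}
Term by term:
  2·u·u_x = 4 A B t^{2} \cos{\left(2 x \right)} + 4 B^{2} \sin{\left(2 x \right)} \cos{\left(2 x \right)}
  -2·u·u_xx = 8 A B t^{2} \sin{\left(2 x \right)} + 8 B^{2} \sin^{2}{\left(2 x \right)}
So the left-hand side equals
  8 A B t^{2} \sin{\left(2 x \right)} + 4 A B t^{2} \cos{\left(2 x \right)} + 8 B^{2} \sin^{2}{\left(2 x \right)} + 4 B^{2} \sin{\left(2 x \right)} \cos{\left(2 x \right)}
This must equal f(x, t) identically; expanded, f = 48 t^{2} \sin{\left(2 x \right)} + 24 t^{2} \cos{\left(2 x \right)} + 32 \sin^{2}{\left(2 x \right)} + 16 \sin{\left(2 x \right)} \cos{\left(2 x \right)}.
Matching coefficients of the independent functions:
  [t^{2} \sin{\left(2 x \right)}]:  8 A B = 48
  [t^{2} \cos{\left(2 x \right)}]:  4 A B = 24
  [\sin{\left(2 x \right)} \cos{\left(2 x \right)}]:  4 B^{2} = 16
  [\sin^{2}{\left(2 x \right)}]:  8 B^{2} = 32
These equations allow (A, B) = (-3, -2) or (3, 2).
Impose the point condition(s):
  u(1, 0) = - 2 \sin{\left(2 \right)}  ⟹  B \sin{\left(2 \right)} = - 2 \sin{\left(2 \right)}
Only A = -3, B = -2 satisfies everything.
Hence u(x, t) = - 3 t^{2} - 2 \sin{\left(2 x \right)}.

Answer: u(x, t) = - 3 t^{2} - 2 \sin{\left(2 x \right)}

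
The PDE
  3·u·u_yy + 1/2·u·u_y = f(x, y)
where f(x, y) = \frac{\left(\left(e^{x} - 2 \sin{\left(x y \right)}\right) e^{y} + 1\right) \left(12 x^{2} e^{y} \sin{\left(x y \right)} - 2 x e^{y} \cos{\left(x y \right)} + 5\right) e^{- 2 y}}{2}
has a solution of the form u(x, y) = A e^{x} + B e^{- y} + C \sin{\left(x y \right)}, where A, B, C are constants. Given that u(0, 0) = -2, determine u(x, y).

Substitute the ansatz u = A e^{x} + B e^{- y} + C \sin{\left(x y \right)} into the left-hand side.
Derivatives of the ansatz:
  u_yy = B e^{- y} - C x^{2} \sin{\left(x y \right)}
  u_y = - B e^{- y} + C x \cos{\left(x y \right)}
Term by term:
  3·u·u_yy = 3 A B e^{x} e^{- y} - 3 A C x^{2} e^{x} \sin{\left(x y \right)} + 3 B^{2} e^{- 2 y} - 3 B C x^{2} e^{- y} \sin{\left(x y \right)} + 3 B C e^{- y} \sin{\left(x y \right)} - 3 C^{2} x^{2} \sin^{2}{\left(x y \right)}
  1/2·u·u_y = - \frac{A B e^{x} e^{- y}}{2} + \frac{A C x e^{x} \cos{\left(x y \right)}}{2} - \frac{B^{2} e^{- 2 y}}{2} + \frac{B C x e^{- y} \cos{\left(x y \right)}}{2} - \frac{B C e^{- y} \sin{\left(x y \right)}}{2} + \frac{C^{2} x \sin{\left(x y \right)} \cos{\left(x y \right)}}{2}
So the left-hand side equals
  \frac{5 A B e^{x} e^{- y}}{2} - 3 A C x^{2} e^{x} \sin{\left(x y \right)} + \frac{A C x e^{x} \cos{\left(x y \right)}}{2} + \frac{5 B^{2} e^{- 2 y}}{2} - 3 B C x^{2} e^{- y} \sin{\left(x y \right)} + \frac{B C x e^{- y} \cos{\left(x y \right)}}{2} + \frac{5 B C e^{- y} \sin{\left(x y \right)}}{2} - 3 C^{2} x^{2} \sin^{2}{\left(x y \right)} + \frac{C^{2} x \sin{\left(x y \right)} \cos{\left(x y \right)}}{2}
This must equal f(x, y) identically; expanded, f = 6 x^{2} e^{x} \sin{\left(x y \right)} - 12 x^{2} \sin^{2}{\left(x y \right)} + 6 x^{2} e^{- y} \sin{\left(x y \right)} - x e^{x} \cos{\left(x y \right)} + 2 x \sin{\left(x y \right)} \cos{\left(x y \right)} - x e^{- y} \cos{\left(x y \right)} + \frac{5 e^{x} e^{- y}}{2} - 5 e^{- y} \sin{\left(x y \right)} + \frac{5 e^{- 2 y}}{2}.
Matching coefficients of the independent functions:
  [x^{2} \sin^{2}{\left(x y \right)}]:  - 3 C^{2} = -12
  [e^{x} e^{- y}]:  \frac{5 A B}{2} = \frac{5}{2}
  [e^{- y} \sin{\left(x y \right)}]:  \frac{5 B C}{2} = -5
  [x e^{x} \cos{\left(x y \right)}]:  \frac{A C}{2} = -1
  [x e^{- y} \cos{\left(x y \right)}]:  \frac{B C}{2} = -1
  [x \sin{\left(x y \right)} \cos{\left(x y \right)}]:  \frac{C^{2}}{2} = 2
  [x^{2} e^{x} \sin{\left(x y \right)}]:  - 3 A C = 6
  [x^{2} e^{- y} \sin{\left(x y \right)}]:  - 3 B C = 6
  [e^{- 2 y}]:  \frac{5 B^{2}}{2} = \frac{5}{2}
These equations allow (A, B, C) = (-1, -1, 2) or (1, 1, -2).
Impose the point condition(s):
  u(0, 0) = -2  ⟹  A + B = -2
Only A = -1, B = -1, C = 2 satisfies everything.
Hence u(x, y) = - e^{x} + 2 \sin{\left(x y \right)} - e^{- y}.

Answer: u(x, y) = - e^{x} + 2 \sin{\left(x y \right)} - e^{- y}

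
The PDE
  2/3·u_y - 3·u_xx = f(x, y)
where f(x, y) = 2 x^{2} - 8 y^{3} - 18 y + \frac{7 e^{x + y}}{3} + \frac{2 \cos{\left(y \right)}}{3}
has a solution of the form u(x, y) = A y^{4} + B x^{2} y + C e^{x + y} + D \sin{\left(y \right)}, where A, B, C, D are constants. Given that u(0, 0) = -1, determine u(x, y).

Answer: u(x, y) = 3 x^{2} y - 3 y^{4} - e^{x + y} + \sin{\left(y \right)}

Derivation:
Substitute the ansatz u = A y^{4} + B x^{2} y + C e^{x + y} + D \sin{\left(y \right)} into the left-hand side.
Derivatives of the ansatz:
  u_y = 4 A y^{3} + B x^{2} + C e^{x} e^{y} + D \cos{\left(y \right)}
  u_xx = 2 B y + C e^{x} e^{y}
Term by term:
  2/3·u_y = \frac{8 A y^{3}}{3} + \frac{2 B x^{2}}{3} + \frac{2 C e^{x} e^{y}}{3} + \frac{2 D \cos{\left(y \right)}}{3}
  -3·u_xx = - 6 B y - 3 C e^{x} e^{y}
So the left-hand side equals
  \frac{8 A y^{3}}{3} + \frac{2 B x^{2}}{3} - 6 B y - \frac{7 C e^{x} e^{y}}{3} + \frac{2 D \cos{\left(y \right)}}{3}
This must equal f(x, y) identically; expanded, f = 2 x^{2} - 8 y^{3} - 18 y + \frac{7 e^{x} e^{y}}{3} + \frac{2 \cos{\left(y \right)}}{3}.
Matching coefficients of the independent functions:
  [x^{2}]:  \frac{2 B}{3} = 2
  [y]:  - 6 B = -18
  [y^{3}]:  \frac{8 A}{3} = -8
  [e^{x} e^{y}]:  - \frac{7 C}{3} = \frac{7}{3}
  [\cos{\left(y \right)}]:  \frac{2 D}{3} = \frac{2}{3}
Solving: A = -3, B = 3, C = -1, D = 1.
Check against the point condition:
  u(0, 0) = -1  ⟹  C = -1  ✓
Hence u(x, y) = 3 x^{2} y - 3 y^{4} - e^{x + y} + \sin{\left(y \right)}.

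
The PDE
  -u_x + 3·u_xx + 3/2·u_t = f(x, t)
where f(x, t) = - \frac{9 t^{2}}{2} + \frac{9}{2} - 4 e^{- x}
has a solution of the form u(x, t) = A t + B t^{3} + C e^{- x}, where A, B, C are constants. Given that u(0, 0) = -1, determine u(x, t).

Substitute the ansatz u = A t + B t^{3} + C e^{- x} into the left-hand side.
Derivatives of the ansatz:
  u_x = - C e^{- x}
  u_xx = C e^{- x}
  u_t = A + 3 B t^{2}
Term by term:
  -u_x = C e^{- x}
  3·u_xx = 3 C e^{- x}
  3/2·u_t = \frac{3 A}{2} + \frac{9 B t^{2}}{2}
So the left-hand side equals
  \frac{3 A}{2} + \frac{9 B t^{2}}{2} + 4 C e^{- x}
This must equal f(x, t) = - \frac{9 t^{2}}{2} + \frac{9}{2} - 4 e^{- x} identically.
Matching coefficients of the independent functions:
  [constant term]:  \frac{3 A}{2} = \frac{9}{2}
  [t^{2}]:  \frac{9 B}{2} = - \frac{9}{2}
  [e^{- x}]:  4 C = -4
Solving: A = 3, B = -1, C = -1.
Check against the point condition:
  u(0, 0) = -1  ⟹  C = -1  ✓
Hence u(x, t) = - t^{3} + 3 t - e^{- x}.

Answer: u(x, t) = - t^{3} + 3 t - e^{- x}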